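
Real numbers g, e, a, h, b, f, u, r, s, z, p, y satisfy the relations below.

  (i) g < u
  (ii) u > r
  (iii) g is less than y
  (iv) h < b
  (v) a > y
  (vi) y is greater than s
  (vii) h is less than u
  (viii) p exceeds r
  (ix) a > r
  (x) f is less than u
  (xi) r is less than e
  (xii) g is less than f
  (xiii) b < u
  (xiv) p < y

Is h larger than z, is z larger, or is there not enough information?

Following every chain through h: above h we get b, u.
z is not reached, and no chain runs the other way from z to h.
So the given relations leave the order of h and z undetermined.

undetermined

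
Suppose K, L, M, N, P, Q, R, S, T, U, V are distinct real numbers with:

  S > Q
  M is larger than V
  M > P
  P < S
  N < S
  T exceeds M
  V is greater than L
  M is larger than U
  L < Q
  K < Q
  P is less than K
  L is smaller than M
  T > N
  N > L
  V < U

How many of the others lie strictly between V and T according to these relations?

Chaining upward from V reaches: U, M.
Chaining downward from T reaches: L, P, U, M, N.
Strictly between V and T are those in both lists: U, M — 2 elements.

2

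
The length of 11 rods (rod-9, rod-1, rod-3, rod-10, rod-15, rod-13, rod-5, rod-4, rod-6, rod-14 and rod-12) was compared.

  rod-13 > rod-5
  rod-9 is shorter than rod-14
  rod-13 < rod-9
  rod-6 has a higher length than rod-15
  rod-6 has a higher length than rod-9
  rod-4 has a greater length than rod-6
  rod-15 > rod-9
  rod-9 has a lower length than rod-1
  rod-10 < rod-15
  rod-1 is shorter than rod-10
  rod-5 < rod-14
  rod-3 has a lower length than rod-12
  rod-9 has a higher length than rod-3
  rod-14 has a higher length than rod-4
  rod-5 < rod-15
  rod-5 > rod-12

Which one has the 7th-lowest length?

rod-10

Chaining the given pairs: rod-3 < rod-12 < rod-5 < rod-13 < rod-9 < rod-1 < rod-10 < rod-15 < rod-6 < rod-4 < rod-14.
Counting 7 from the smallest end gives rod-10.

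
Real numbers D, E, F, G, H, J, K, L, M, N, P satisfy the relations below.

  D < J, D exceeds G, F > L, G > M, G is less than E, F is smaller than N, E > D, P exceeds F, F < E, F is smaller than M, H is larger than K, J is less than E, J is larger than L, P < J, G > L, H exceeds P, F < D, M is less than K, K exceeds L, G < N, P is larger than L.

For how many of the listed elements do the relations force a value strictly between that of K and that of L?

The relations place L below K. An element lies strictly between them when it is forced above L and also forced below K.
Above L: {F, M, P, G, D, J, H, N, E}. Below K: {F, M}.
Intersection: {F, M} — 2.

2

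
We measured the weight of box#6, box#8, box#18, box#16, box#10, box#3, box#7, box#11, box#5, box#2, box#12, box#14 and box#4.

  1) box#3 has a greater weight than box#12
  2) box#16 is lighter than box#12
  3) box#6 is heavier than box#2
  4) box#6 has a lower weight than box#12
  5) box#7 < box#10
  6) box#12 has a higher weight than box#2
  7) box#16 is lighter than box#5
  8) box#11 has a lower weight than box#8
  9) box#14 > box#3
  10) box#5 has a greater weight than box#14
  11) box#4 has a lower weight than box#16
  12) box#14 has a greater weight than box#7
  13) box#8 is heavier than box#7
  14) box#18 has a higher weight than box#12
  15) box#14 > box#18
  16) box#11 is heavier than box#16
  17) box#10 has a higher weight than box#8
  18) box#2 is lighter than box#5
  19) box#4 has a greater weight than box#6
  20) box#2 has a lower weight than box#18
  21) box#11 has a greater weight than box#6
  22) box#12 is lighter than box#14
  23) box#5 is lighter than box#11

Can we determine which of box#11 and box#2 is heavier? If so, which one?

box#11

Following the relations from box#2: box#2 < box#6 < box#4 < box#16 < box#12 < box#14 < box#5 < box#11.
So box#11 is heavier.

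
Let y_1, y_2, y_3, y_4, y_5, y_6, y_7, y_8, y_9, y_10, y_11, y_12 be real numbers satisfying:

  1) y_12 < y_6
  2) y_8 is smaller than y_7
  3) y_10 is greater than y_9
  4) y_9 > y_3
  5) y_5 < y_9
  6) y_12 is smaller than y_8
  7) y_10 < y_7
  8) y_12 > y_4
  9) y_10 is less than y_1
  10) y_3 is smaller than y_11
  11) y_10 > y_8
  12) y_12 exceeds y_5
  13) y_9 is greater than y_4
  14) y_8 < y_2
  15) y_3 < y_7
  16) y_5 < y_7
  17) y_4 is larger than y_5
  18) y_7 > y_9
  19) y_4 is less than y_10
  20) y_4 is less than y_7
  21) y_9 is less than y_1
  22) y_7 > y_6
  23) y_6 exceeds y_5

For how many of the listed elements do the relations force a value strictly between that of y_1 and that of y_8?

Chaining upward from y_8 reaches: y_2, y_10, y_7.
Chaining downward from y_1 reaches: y_3, y_5, y_4, y_12, y_9, y_10.
Strictly between y_8 and y_1 are those in both lists: y_10 — 1 element.

1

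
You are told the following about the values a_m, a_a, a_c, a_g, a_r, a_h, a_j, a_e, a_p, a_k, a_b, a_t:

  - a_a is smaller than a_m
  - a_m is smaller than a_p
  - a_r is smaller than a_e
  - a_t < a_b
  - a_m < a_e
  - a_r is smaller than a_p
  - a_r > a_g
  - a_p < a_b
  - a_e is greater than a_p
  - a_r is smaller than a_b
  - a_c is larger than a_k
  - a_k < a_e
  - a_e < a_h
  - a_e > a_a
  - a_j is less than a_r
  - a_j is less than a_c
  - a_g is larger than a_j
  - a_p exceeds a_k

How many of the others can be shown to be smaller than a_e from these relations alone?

From a_e the given relations immediately reach a_k, a_a, a_m, a_r, a_p.
From those, a_j, a_g — 7 in total.
No other element is forced below a_e by the given relations, so the count is 7.

7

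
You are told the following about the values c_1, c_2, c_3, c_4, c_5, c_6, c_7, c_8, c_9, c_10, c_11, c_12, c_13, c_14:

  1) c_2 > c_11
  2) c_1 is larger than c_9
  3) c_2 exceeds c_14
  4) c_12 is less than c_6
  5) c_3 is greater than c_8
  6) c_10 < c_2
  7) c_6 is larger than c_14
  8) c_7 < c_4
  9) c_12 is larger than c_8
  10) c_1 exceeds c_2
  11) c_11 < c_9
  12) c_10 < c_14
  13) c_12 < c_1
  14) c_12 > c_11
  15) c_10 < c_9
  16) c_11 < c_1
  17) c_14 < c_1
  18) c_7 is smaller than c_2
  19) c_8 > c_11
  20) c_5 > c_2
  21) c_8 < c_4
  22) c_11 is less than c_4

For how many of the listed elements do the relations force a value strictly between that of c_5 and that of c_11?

The relations place c_11 below c_5. An element lies strictly between them when it is forced above c_11 and also forced below c_5.
Above c_11: {c_8, c_3, c_9, c_12, c_2, c_1, c_4, c_6}. Below c_5: {c_10, c_7, c_14, c_2}.
Intersection: {c_2} — 1.

1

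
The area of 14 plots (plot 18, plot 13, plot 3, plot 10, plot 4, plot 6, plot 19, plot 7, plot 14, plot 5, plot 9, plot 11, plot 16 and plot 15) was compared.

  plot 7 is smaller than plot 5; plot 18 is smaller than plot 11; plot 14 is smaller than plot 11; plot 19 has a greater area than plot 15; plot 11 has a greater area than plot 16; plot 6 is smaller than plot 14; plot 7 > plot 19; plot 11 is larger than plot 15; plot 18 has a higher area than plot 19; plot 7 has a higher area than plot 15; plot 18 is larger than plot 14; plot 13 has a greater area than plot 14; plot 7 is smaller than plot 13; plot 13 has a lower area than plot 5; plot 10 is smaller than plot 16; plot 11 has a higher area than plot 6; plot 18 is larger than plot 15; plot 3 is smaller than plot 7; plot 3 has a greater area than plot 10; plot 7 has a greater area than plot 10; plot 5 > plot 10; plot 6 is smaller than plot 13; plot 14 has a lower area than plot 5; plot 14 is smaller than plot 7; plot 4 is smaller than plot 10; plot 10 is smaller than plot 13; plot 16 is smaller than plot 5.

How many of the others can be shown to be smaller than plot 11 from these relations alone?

Directly below plot 11: plot 6, plot 14, plot 15, plot 18, plot 16.
One step further: plot 10, plot 19 (7 so far).
One step further: plot 4 (8 so far).
Nothing else is reachable below plot 11; 8 in all.

8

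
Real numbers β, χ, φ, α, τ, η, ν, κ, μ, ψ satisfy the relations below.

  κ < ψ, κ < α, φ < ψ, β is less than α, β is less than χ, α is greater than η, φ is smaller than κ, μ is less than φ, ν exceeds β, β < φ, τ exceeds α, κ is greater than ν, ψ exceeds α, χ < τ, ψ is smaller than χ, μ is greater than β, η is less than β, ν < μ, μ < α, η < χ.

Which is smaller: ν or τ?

ν

ν < μ < φ < κ < α < ψ < χ < τ, by transitivity through μ, φ, κ, α, ψ, χ.
So ν < τ; ν is the smaller of the two.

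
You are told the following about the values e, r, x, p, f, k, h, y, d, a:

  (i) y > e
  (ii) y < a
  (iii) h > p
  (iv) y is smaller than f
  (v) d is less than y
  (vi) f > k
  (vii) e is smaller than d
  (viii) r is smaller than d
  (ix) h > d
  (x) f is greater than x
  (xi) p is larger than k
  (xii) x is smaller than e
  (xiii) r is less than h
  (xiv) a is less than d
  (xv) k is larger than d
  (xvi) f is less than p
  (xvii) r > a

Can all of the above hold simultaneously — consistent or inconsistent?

inconsistent

We have d < y stated directly, yet also y < a < r < d by chaining the others — so y < d. Contradiction.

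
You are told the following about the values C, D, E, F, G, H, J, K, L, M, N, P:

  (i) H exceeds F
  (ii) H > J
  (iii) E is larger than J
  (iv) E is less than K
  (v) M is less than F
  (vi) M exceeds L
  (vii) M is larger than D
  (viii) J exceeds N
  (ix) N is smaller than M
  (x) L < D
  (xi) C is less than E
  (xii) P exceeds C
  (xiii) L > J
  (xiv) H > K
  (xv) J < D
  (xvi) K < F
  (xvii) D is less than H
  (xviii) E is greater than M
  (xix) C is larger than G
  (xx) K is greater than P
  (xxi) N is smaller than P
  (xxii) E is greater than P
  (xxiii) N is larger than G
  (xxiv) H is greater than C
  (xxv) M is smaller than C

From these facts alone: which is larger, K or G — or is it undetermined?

Chaining the given relations: G < N < J < L < M < C < P < E < K.
So K is larger.

K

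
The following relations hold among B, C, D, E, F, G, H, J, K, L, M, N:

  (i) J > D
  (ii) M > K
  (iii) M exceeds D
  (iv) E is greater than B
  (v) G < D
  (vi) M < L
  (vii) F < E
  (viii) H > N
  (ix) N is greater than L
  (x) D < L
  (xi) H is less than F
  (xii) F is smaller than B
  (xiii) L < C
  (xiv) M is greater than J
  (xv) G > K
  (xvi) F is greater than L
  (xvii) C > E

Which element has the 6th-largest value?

The consecutive relations fix a unique order: K < G < D < J < M < L < N < H < F < B < E < C.
Counting 6 from the largest end gives N.

N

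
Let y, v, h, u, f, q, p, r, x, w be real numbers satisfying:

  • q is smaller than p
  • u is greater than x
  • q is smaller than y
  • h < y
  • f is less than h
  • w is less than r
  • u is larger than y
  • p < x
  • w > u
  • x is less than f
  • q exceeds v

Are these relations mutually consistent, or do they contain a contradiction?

consistent

The single ordering v < q < p < x < f < h < y < u < w < r satisfies every listed relation, so no contradiction arises.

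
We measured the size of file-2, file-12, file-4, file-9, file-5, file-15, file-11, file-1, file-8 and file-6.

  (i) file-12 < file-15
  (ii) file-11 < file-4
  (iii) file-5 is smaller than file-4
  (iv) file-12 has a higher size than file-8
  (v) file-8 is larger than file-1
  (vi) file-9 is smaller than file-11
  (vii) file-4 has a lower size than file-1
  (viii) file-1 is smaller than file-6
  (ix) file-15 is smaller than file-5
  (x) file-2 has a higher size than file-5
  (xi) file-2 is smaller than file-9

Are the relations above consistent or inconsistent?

inconsistent

We have file-1 < file-8 stated directly, yet also file-8 < file-12 < file-15 < file-5 < file-2 < file-9 < file-11 < file-4 < file-1 by chaining the others — so file-8 < file-1. Contradiction.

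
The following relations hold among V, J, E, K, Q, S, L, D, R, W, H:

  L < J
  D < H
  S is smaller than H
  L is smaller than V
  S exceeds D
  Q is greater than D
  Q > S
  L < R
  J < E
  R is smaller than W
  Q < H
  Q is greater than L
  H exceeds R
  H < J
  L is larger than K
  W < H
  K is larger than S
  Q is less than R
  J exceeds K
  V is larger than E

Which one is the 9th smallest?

J

Chaining the given pairs: D < S < K < L < Q < R < W < H < J < E < V.
The 9th smallest is J.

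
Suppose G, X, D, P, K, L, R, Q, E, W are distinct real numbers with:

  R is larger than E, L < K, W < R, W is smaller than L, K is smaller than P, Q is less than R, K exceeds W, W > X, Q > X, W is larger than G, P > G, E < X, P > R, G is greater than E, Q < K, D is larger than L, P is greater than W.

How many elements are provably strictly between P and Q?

2

Chaining upward from Q reaches: K, R.
Chaining downward from P reaches: E, X, G, W, L, K, R.
Strictly between Q and P are those in both lists: K, R — 2 elements.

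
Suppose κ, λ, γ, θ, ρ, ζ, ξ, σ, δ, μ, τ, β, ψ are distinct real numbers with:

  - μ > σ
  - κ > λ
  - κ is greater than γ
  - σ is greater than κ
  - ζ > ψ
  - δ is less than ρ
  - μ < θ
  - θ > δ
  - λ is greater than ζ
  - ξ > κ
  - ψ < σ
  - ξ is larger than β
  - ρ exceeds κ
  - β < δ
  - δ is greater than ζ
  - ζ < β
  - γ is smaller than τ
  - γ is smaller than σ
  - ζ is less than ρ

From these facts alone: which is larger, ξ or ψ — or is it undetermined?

ξ

The relevant relations are ψ < ζ; ζ < λ; λ < κ; κ < ξ.
Together: ψ < ζ < λ < κ < ξ.
So ξ is larger.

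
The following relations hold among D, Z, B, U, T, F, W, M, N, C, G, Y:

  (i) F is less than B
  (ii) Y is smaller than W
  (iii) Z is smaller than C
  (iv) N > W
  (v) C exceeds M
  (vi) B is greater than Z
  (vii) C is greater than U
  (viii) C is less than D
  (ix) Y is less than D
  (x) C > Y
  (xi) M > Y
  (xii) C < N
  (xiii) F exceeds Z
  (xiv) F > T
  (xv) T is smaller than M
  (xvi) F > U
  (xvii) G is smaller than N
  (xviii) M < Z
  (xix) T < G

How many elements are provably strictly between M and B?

Chaining upward from M reaches: Z, F, C, N, D.
Chaining downward from B reaches: Y, T, Z, U, F.
Strictly between M and B are those in both lists: Z, F — 2 elements.

2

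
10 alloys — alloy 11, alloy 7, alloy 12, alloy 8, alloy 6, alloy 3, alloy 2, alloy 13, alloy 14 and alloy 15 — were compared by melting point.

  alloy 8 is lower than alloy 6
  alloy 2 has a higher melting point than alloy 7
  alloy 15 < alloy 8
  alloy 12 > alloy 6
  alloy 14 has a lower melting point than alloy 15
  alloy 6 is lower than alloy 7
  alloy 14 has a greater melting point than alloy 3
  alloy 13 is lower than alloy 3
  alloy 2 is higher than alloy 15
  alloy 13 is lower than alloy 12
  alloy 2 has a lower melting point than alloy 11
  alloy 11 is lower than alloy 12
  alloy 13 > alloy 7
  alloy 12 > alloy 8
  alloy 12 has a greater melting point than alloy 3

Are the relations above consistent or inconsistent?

Chaining the given relations yields alloy 13 < alloy 3 < alloy 14 < alloy 15 < alloy 8 < alloy 6 < alloy 7, so alloy 13 < alloy 7. But one relation states alloy 7 < alloy 13. These cannot both hold.

inconsistent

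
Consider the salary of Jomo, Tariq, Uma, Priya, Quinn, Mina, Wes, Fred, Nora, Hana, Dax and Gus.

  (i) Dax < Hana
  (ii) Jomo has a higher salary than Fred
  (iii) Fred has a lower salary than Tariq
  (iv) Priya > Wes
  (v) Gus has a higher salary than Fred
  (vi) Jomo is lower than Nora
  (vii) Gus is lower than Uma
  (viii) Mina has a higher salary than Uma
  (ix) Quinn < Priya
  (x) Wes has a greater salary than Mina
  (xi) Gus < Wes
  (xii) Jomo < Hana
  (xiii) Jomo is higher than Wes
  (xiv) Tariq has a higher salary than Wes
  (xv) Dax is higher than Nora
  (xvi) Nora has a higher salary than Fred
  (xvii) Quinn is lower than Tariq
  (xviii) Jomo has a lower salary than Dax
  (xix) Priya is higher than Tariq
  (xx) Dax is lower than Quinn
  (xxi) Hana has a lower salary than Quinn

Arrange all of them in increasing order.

Each adjacent pair is fixed by a given relation: Fred < Gus; Gus < Uma; Uma < Mina; Mina < Wes; Wes < Jomo; Jomo < Nora; Nora < Dax; Dax < Hana; Hana < Quinn; Quinn < Tariq; Tariq < Priya. Chaining them end to end gives the full order.

Fred < Gus < Uma < Mina < Wes < Jomo < Nora < Dax < Hana < Quinn < Tariq < Priya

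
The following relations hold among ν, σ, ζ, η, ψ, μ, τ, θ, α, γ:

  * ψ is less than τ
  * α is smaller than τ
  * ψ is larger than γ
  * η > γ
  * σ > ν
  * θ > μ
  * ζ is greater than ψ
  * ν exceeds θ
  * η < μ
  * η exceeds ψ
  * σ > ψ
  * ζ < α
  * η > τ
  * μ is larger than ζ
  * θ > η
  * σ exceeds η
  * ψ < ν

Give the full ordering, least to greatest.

γ < ψ < ζ < α < τ < η < μ < θ < ν < σ

The consecutive links are each given: γ < ψ; ψ < ζ; ζ < α; α < τ; τ < η; η < μ; μ < θ; θ < ν; ν < σ.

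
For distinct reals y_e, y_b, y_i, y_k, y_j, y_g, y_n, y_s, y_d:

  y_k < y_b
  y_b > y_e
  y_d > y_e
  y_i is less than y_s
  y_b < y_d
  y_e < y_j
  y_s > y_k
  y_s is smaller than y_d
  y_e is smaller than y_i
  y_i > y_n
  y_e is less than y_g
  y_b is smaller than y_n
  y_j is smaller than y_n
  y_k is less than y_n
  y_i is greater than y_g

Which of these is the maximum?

y_d

Chaining downward from y_d: directly below it, y_e, y_b, y_s; then y_k, y_i; then y_g, y_n; then y_j.
That covers every other element, and nothing is given above y_d, so y_d is the maximum.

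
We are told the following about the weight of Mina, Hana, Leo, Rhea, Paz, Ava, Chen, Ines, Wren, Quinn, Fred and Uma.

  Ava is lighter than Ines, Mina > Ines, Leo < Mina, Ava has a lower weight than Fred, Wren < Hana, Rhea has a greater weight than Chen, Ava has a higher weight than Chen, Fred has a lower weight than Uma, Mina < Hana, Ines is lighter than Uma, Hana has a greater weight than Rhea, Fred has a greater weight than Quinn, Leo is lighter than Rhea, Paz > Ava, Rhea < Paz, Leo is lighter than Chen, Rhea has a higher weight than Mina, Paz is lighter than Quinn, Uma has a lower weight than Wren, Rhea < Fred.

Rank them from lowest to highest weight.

Each adjacent pair is fixed by a given relation: Leo < Chen; Chen < Ava; Ava < Ines; Ines < Mina; Mina < Rhea; Rhea < Paz; Paz < Quinn; Quinn < Fred; Fred < Uma; Uma < Wren; Wren < Hana. Chaining them end to end gives the full order.

Leo < Chen < Ava < Ines < Mina < Rhea < Paz < Quinn < Fred < Uma < Wren < Hana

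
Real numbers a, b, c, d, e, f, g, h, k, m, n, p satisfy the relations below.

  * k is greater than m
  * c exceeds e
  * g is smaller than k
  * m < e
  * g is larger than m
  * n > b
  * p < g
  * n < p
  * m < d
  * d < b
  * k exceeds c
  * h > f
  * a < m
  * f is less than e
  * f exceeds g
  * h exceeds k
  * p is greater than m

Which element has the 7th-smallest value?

g

Piecing the relations together gives one ordering: a < m < d < b < n < p < g < f < e < c < k < h.
Counting 7 from the smallest end gives g.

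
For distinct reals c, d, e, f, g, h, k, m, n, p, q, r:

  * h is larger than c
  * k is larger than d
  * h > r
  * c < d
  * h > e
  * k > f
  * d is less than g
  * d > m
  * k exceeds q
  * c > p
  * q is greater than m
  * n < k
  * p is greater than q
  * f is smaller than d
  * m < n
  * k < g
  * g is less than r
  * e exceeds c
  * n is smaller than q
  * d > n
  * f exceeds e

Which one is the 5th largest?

d

Chaining the given pairs: m < n < q < p < c < e < f < d < k < g < r < h.
The 5th largest is d.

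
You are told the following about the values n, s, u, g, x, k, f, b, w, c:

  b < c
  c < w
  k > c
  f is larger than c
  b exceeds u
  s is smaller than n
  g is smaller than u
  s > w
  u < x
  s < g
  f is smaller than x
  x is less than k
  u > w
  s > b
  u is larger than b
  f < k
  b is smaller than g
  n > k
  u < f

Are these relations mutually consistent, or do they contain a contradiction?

Chaining the given relations yields b < c < w < s < g < u, so b < u. But one relation states u < b. These cannot both hold.

inconsistent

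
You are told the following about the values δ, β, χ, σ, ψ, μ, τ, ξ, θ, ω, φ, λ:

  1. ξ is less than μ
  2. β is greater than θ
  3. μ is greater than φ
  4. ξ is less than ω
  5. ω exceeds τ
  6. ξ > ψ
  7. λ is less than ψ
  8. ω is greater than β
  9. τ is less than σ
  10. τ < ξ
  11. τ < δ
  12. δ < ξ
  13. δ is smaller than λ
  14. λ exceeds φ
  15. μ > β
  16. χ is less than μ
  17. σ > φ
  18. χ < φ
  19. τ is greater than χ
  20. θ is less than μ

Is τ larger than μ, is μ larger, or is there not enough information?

The relevant relations are τ < δ; δ < λ; λ < ψ; ψ < ξ; ξ < μ.
Together: τ < δ < λ < ψ < ξ < μ.
So μ is larger.

μ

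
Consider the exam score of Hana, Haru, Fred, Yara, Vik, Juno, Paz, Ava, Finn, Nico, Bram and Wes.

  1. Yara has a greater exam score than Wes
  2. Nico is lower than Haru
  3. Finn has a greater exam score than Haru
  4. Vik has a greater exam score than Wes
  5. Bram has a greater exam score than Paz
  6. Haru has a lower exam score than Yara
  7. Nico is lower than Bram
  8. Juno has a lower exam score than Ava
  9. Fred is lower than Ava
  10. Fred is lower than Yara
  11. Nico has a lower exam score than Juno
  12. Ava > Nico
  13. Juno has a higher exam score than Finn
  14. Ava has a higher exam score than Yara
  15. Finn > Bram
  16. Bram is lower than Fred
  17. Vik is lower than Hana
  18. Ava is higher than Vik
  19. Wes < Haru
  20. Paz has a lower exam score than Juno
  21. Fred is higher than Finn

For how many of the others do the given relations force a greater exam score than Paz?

The elements the relations force above Paz are Bram, Finn, Juno, Fred, Yara, Ava — no chain reaches any other.
That is 6.

6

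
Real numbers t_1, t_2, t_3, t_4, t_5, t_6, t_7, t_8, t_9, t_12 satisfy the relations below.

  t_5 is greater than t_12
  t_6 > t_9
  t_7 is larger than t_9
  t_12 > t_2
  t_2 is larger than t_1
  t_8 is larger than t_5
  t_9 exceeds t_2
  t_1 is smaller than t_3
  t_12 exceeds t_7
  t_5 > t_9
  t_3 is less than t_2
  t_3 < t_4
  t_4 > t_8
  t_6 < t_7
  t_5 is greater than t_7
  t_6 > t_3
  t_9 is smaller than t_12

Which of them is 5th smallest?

t_6

Piecing the relations together gives one ordering: t_1 < t_3 < t_2 < t_9 < t_6 < t_7 < t_12 < t_5 < t_8 < t_4.
The 5th smallest is t_6.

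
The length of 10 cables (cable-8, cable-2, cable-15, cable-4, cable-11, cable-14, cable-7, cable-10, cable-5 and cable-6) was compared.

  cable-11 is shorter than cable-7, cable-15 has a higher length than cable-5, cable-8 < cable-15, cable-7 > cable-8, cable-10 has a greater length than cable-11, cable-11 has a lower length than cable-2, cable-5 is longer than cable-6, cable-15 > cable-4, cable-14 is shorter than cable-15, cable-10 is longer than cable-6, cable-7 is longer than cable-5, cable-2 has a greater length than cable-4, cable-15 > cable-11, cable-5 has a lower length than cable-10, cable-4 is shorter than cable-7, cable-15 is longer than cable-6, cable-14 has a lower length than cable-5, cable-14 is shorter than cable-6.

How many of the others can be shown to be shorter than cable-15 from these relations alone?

Directly below cable-15: cable-14, cable-6, cable-4, cable-8, cable-11, cable-5.
Nothing else is reachable below cable-15; 6 in all.

6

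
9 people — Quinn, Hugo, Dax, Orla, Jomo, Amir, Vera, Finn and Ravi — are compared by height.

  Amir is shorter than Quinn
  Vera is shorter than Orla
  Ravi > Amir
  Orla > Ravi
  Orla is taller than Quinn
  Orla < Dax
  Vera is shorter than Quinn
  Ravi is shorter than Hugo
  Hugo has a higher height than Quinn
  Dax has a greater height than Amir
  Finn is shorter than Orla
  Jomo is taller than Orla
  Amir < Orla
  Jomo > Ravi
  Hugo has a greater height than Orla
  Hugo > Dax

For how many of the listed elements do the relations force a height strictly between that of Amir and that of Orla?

2

The relations place Amir below Orla. An element lies strictly between them when it is forced above Amir and also forced below Orla.
Above Amir: {Quinn, Ravi, Jomo, Dax, Hugo}. Below Orla: {Vera, Finn, Quinn, Ravi}.
Intersection: {Quinn, Ravi} — 2.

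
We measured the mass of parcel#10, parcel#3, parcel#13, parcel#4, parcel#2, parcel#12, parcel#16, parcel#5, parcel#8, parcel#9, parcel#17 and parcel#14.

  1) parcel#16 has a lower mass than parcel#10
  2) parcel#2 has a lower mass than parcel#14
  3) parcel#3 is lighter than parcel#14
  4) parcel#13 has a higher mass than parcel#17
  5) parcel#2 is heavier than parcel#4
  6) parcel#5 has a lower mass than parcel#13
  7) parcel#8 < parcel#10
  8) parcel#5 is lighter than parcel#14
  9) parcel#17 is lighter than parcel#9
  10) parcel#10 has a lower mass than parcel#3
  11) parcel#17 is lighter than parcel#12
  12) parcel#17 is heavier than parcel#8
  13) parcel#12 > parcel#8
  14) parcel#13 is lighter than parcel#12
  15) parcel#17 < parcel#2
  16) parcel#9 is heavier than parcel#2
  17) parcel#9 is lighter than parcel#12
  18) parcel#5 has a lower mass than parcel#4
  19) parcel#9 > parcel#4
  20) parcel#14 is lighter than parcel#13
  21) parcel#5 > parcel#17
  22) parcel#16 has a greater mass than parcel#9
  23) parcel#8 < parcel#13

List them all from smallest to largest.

Nothing is placed below parcel#8, so it is least; from there parcel#8 < parcel#17; parcel#17 < parcel#5; parcel#5 < parcel#4; parcel#4 < parcel#2; parcel#2 < parcel#9; parcel#9 < parcel#16; parcel#16 < parcel#10; parcel#10 < parcel#3; parcel#3 < parcel#14; parcel#14 < parcel#13; parcel#13 < parcel#12, each given directly.

parcel#8 < parcel#17 < parcel#5 < parcel#4 < parcel#2 < parcel#9 < parcel#16 < parcel#10 < parcel#3 < parcel#14 < parcel#13 < parcel#12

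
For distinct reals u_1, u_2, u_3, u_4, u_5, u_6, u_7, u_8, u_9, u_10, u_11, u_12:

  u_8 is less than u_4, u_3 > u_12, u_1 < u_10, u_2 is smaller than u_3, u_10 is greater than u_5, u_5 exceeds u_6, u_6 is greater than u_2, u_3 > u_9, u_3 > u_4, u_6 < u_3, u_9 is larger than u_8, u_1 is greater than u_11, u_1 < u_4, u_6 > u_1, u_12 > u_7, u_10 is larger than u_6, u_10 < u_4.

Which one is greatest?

u_3

u_2 is not greatest since u_2 < u_6; u_11 is not greatest since u_11 < u_1; u_8 is not greatest since u_8 < u_4; u_1 is not greatest since u_1 < u_6; u_6 is not greatest since u_6 < u_10; u_7 is not greatest since u_7 < u_12; u_9 is not greatest since u_9 < u_3; u_12 is not greatest since u_12 < u_3; u_5 is not greatest since u_5 < u_10; u_10 is not greatest since u_10 < u_4; u_4 is not greatest since u_4 < u_3.
Only u_3 has nothing above it, so u_3 is the greatest.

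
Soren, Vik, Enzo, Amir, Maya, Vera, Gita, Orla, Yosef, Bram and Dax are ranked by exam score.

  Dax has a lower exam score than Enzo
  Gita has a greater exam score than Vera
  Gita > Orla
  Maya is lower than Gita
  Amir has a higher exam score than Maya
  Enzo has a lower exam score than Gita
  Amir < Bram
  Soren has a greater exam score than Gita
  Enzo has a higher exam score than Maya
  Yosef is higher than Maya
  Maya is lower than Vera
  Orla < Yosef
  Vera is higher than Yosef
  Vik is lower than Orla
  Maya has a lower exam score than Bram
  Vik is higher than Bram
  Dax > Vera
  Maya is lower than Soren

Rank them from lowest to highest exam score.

Maya < Amir < Bram < Vik < Orla < Yosef < Vera < Dax < Enzo < Gita < Soren

The consecutive links are each given: Maya < Amir; Amir < Bram; Bram < Vik; Vik < Orla; Orla < Yosef; Yosef < Vera; Vera < Dax; Dax < Enzo; Enzo < Gita; Gita < Soren.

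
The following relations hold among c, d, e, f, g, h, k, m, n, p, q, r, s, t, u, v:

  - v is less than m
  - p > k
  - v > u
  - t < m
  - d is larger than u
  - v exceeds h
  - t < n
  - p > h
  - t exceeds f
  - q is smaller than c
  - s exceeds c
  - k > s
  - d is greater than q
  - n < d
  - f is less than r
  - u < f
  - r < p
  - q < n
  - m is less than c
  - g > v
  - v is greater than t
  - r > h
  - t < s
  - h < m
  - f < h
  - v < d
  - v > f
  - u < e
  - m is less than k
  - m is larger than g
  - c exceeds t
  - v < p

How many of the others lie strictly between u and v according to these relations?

Chaining upward from u reaches: f, h, e, t, n, g, m, c, s, k, d, r, p.
Chaining downward from v reaches: f, h, t.
Strictly between u and v are those in both lists: f, h, t — 3 elements.

3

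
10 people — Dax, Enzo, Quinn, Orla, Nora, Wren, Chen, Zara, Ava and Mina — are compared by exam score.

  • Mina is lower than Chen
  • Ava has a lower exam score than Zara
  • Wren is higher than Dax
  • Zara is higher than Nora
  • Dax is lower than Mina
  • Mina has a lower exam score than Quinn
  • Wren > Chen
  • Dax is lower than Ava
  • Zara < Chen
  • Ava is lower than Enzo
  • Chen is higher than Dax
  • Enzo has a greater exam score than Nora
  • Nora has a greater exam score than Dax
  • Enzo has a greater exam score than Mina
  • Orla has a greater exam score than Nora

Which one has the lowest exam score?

Dax

Chaining upward from Dax: directly above it, Ava, Mina, Nora, Chen, Wren; then Zara, Orla, Enzo, Quinn.
That covers every other element, and nothing is given below Dax, so Dax is the lowest exam score.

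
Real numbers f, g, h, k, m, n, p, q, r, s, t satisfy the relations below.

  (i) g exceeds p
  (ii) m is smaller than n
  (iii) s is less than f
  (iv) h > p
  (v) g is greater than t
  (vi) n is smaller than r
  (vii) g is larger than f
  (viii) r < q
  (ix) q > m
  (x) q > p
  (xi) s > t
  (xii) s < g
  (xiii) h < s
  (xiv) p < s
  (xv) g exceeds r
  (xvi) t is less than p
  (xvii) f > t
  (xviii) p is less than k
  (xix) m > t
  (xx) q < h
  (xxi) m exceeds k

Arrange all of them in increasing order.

t < p < k < m < n < r < q < h < s < f < g

Each adjacent pair is fixed by a given relation: t < p; p < k; k < m; m < n; n < r; r < q; q < h; h < s; s < f; f < g. Chaining them end to end gives the full order.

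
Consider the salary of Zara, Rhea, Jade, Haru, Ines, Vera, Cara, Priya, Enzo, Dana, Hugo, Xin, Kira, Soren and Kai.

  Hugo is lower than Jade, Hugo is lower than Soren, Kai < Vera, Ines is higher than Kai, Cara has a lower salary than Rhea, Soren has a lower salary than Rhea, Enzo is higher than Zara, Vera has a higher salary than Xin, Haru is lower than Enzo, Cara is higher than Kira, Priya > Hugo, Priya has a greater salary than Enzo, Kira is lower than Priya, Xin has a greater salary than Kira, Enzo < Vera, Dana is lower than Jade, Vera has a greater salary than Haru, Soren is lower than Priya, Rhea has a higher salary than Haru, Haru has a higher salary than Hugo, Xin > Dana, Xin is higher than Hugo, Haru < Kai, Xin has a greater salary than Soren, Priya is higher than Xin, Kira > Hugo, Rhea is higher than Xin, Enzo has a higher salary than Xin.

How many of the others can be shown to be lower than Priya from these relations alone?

8

From Priya the given relations immediately reach Hugo, Soren, Kira, Xin, Enzo.
From those, Zara, Haru, Dana — 8 in total.
No other element is forced below Priya by the given relations, so the count is 8.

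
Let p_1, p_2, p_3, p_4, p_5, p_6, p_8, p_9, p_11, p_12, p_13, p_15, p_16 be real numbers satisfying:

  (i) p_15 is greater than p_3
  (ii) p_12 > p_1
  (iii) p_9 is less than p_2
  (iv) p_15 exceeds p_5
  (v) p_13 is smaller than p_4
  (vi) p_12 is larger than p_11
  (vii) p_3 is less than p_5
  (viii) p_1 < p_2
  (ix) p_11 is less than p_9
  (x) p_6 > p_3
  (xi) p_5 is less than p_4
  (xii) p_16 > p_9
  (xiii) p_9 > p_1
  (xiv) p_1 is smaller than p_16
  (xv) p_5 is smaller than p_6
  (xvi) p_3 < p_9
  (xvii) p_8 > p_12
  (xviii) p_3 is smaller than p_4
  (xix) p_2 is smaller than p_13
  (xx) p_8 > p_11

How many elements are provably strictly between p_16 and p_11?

1

Chaining upward from p_11 reaches: p_12, p_9, p_2, p_13, p_4, p_8.
Chaining downward from p_16 reaches: p_3, p_1, p_9.
Strictly between p_11 and p_16 are those in both lists: p_9 — 1 element.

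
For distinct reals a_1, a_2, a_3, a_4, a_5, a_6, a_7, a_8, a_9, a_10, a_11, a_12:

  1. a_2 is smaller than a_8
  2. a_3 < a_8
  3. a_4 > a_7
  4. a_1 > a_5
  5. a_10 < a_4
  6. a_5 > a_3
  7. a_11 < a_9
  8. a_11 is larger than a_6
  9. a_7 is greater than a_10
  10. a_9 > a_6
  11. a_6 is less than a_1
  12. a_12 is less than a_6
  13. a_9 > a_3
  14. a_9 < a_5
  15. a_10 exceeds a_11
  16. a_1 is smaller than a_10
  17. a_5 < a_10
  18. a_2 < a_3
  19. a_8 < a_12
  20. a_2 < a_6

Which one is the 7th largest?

a_11

Piecing the relations together gives one ordering: a_2 < a_3 < a_8 < a_12 < a_6 < a_11 < a_9 < a_5 < a_1 < a_10 < a_7 < a_4.
The 7th largest is a_11.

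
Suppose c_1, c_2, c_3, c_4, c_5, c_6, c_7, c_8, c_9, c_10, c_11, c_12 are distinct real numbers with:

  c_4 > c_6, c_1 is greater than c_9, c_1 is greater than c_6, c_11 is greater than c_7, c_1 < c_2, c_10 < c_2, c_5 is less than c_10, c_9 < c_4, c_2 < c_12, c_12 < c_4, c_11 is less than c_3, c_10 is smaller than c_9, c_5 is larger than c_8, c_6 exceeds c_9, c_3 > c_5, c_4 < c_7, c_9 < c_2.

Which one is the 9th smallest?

c_4

Piecing the relations together gives one ordering: c_8 < c_5 < c_10 < c_9 < c_6 < c_1 < c_2 < c_12 < c_4 < c_7 < c_11 < c_3.
The 9th smallest is c_4.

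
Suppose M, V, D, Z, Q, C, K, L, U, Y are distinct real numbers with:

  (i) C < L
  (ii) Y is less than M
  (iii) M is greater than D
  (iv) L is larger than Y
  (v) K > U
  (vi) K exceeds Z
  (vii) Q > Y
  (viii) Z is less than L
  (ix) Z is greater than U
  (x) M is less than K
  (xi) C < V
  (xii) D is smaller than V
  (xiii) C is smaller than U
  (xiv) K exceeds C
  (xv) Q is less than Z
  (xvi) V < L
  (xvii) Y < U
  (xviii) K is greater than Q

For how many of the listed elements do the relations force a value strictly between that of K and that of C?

2

Chaining upward from C reaches: U, V, Z, L.
Chaining downward from K reaches: Y, U, D, Q, Z, M.
Strictly between C and K are those in both lists: U, Z — 2 elements.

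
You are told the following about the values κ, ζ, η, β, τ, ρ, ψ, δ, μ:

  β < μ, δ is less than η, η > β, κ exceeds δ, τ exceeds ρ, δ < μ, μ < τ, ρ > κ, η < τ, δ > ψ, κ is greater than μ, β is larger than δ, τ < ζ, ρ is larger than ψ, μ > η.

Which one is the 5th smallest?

μ

The consecutive relations fix a unique order: ψ < δ < β < η < μ < κ < ρ < τ < ζ.
The 5th smallest is μ.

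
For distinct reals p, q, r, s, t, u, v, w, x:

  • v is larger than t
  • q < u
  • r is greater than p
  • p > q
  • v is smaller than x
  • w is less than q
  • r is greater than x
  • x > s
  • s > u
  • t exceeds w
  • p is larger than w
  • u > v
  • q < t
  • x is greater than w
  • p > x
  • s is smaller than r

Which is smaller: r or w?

w

w < q and q < t give w < t.
With t < v: w < q < t < v.
Then v < u extends the chain to u.
With u < s: w < q < t < v < u < s.
With s < x: w < q < t < v < u < s < x.
With x < p: w < q < t < v < u < s < x < p.
With p < r: w < q < t < v < u < s < x < p < r.
So w < r; w is the smaller of the two.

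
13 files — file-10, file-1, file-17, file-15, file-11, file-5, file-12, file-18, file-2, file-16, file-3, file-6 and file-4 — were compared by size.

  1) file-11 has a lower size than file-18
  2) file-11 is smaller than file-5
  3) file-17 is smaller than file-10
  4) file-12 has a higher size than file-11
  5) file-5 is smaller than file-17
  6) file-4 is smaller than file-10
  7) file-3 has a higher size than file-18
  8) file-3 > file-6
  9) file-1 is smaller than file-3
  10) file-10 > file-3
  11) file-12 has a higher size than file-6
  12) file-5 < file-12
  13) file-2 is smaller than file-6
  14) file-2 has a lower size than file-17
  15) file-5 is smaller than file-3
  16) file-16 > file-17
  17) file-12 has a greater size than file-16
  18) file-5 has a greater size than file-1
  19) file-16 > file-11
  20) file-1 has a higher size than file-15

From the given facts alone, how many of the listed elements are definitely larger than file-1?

6

The elements the relations force above file-1 are file-5, file-17, file-3, file-16, file-12, file-10 — no chain reaches any other.
That is 6.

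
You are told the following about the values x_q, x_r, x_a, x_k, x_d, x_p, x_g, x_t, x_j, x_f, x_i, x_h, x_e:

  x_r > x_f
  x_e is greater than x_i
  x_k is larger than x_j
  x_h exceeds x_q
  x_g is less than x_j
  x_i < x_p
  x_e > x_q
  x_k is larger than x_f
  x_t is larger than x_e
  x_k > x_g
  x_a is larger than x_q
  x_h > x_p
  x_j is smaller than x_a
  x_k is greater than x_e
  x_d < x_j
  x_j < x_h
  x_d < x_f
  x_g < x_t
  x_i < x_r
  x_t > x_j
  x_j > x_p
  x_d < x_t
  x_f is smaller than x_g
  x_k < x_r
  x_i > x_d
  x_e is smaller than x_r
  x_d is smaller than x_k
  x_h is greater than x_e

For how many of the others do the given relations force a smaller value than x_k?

8

From x_k the given relations immediately reach x_d, x_f, x_g, x_e, x_j.
From those, x_q, x_i, x_p — 8 in total.
Nothing else is reachable below x_k; 8 in all.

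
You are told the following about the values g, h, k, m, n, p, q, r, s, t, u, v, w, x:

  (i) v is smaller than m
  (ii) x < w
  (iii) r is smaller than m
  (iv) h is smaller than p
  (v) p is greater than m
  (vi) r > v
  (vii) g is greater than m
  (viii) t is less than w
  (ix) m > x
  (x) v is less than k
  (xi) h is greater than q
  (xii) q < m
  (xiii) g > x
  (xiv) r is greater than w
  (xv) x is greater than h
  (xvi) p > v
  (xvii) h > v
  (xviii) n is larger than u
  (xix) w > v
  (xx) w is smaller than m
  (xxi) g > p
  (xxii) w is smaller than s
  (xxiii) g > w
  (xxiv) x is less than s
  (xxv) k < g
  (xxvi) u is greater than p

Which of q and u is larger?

u

The relevant relations are q < h; h < x; x < w; w < r; r < m; m < p; p < u.
Together: q < h < x < w < r < m < p < u.
So q < u; u is the larger of the two.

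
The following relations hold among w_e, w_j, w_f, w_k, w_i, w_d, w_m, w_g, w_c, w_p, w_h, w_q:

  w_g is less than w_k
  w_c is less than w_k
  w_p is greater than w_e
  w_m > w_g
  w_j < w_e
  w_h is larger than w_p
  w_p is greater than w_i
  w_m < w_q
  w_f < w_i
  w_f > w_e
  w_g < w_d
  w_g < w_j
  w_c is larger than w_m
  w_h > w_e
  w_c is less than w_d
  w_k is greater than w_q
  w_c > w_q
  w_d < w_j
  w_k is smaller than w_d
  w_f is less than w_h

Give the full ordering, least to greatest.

w_g < w_m < w_q < w_c < w_k < w_d < w_j < w_e < w_f < w_i < w_p < w_h

Each adjacent pair is fixed by a given relation: w_g < w_m; w_m < w_q; w_q < w_c; w_c < w_k; w_k < w_d; w_d < w_j; w_j < w_e; w_e < w_f; w_f < w_i; w_i < w_p; w_p < w_h. Chaining them end to end gives the full order.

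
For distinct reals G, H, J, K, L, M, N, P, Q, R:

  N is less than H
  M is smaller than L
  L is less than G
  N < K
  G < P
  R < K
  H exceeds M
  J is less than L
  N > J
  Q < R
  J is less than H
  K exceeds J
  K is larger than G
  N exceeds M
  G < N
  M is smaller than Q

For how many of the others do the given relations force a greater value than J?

From J the given relations immediately reach L, N, K, H.
From those, G — 5 in total.
From those, P — 6 in total.
Nothing else is reachable above J; 6 in all.

6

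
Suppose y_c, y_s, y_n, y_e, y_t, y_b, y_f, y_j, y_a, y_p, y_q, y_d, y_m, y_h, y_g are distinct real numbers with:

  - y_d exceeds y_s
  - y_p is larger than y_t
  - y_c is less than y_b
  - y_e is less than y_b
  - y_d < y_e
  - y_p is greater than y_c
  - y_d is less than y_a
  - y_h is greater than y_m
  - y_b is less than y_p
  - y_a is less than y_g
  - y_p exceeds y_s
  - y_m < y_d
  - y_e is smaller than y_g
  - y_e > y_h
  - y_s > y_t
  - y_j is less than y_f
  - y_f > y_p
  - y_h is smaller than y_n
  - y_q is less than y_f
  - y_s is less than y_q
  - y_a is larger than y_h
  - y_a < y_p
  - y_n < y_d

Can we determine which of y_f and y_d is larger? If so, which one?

y_d < y_e and y_e < y_b give y_d < y_b.
Then y_b < y_p extends the chain to y_p.
With y_p < y_f: y_d < y_e < y_b < y_p < y_f.
So y_f is larger.

y_f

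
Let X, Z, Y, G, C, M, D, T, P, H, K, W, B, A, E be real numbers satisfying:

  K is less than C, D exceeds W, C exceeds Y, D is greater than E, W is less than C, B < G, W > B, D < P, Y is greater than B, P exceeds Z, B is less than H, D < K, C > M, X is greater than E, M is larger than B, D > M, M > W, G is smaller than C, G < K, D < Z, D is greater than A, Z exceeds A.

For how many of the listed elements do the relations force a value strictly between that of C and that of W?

Chaining upward from W reaches: M, D, Z, P, K.
Chaining downward from C reaches: B, A, M, E, G, D, K, Y.
Strictly between W and C are those in both lists: M, D, K — 3 elements.

3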